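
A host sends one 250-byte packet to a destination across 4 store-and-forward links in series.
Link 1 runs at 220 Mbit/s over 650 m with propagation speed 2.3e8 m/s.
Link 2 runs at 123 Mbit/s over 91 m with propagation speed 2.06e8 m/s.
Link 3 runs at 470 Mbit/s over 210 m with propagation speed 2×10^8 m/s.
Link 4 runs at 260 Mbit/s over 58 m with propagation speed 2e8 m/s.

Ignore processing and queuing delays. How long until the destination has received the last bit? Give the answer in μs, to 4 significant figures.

L = 250 × 8 = 2000 bits.
Transmission delays (L/R per hop): 9.09091, 16.2602, 4.25532, 7.69231 μs; sum = 37.2987 μs.
Propagation delays (d/s per hop): 2.82609, 0.441748, 1.05, 0.29 μs; sum = 4.60783 μs.
End-to-end = 41.91 μs.

41.91 μs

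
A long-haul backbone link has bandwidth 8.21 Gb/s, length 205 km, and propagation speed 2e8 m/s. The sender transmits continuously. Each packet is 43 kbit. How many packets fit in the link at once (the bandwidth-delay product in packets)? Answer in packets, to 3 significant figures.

196 packets

Propagation delay = 205000 / 200000000 = 0.001025 s.
BDP = R × t_prop = 8.21e+09 × 0.001025 = 8415250 bits.
In packets of 43000 bits: 196 packets.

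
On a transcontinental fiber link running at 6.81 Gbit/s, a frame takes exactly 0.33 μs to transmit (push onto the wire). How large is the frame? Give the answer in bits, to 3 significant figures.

2250 bits

L = R × t_tx = 6810000000 b/s × 3.3e-07 s = 2247.3 bits.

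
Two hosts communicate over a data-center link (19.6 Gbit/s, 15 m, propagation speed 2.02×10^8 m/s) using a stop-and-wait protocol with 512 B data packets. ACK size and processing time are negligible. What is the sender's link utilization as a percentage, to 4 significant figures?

t_tx = L/R = 4096/19600000000 = 2.0898e-07 s.
t_prop = 15/202000000 = 7.42574e-08 s; RTT = 1.48515e-07 s.
Cycle = t_tx + RTT = 3.57494e-07 s.
Utilization = t_tx / cycle = 2.0898e-07/3.57494e-07 = 58.46 %.

58.46 %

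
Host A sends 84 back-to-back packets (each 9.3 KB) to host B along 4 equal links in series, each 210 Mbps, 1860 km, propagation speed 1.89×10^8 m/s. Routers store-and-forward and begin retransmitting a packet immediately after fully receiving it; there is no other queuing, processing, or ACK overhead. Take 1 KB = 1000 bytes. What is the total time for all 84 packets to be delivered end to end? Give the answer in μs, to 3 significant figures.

Per-hop transmission t_tx = L/R = 74400/210000000 = 354.286 μs.
Per-hop propagation t_prop = 1860000/189000000 = 9841.27 μs.
Pipeline fill: first packet needs 4·t_tx to clear all hops; remaining 83 packets each add one t_tx.
Total = (4+84-1)·t_tx + 4·t_prop = 87·354.286 + 4·9841.27 = 70200 μs.

70200 μs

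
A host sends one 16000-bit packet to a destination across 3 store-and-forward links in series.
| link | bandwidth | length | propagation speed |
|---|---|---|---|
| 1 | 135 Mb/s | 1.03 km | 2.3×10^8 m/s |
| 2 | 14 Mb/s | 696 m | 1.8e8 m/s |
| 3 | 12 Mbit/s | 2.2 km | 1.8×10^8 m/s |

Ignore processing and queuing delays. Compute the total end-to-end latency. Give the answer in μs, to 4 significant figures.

Transmission delays (L/R per hop): 118.519, 1142.86, 1333.33 μs; sum = 2594.71 μs.
Propagation delays (d/s per hop): 4.47826, 3.86667, 12.2222 μs; sum = 20.5671 μs.
End-to-end = 2615 μs.

2615 μs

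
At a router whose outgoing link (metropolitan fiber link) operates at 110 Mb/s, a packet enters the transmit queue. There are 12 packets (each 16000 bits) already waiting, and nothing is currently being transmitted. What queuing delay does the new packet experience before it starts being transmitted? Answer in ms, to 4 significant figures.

1.745 ms

Each queued packet: L/R = 16000/110000000 = 0.145455 ms.
12 queued → 1.74545 ms.
Queuing delay = 1.745 ms.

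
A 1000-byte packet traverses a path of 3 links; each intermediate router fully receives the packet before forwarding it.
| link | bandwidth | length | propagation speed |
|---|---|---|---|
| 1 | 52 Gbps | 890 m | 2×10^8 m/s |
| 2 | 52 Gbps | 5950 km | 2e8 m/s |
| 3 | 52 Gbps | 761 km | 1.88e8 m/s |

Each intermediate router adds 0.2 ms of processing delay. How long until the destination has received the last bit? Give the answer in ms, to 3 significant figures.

34.2 ms

L = 1000 × 8 = 8000 bits.
Transmission delay per hop = L/R = 8000/52000000000 = 0.000153846 ms; 3 hops → 0.000461538 ms.
Propagation delays (d/s per hop): 0.00445, 29.75, 4.04787 ms; sum = 33.8023 ms.
Processing at 2 router(s): 2 × 0.2 ms = 0.4 ms.
End-to-end = 34.2 ms.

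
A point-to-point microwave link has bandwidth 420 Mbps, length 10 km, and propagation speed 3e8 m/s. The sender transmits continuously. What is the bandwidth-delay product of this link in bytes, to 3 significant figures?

1750 bytes

Propagation delay = 10000 / 300000000 = 3.33333e-05 s.
BDP = R × t_prop = 420000000 × 3.33333e-05 = 14000 bits.
In bytes: 14000/8 = 1750 bytes.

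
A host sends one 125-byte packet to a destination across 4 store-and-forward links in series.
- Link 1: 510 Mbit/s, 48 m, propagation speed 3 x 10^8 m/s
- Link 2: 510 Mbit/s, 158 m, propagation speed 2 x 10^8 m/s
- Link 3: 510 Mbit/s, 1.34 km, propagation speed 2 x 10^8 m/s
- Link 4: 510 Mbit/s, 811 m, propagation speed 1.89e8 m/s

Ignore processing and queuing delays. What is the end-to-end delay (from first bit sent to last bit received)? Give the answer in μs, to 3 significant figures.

19.8 μs

L = 125 × 8 = 1000 bits.
Transmission delay per hop = L/R = 1000/510000000 = 1.96078 μs; 4 hops → 7.84314 μs.
Propagation delays (d/s per hop): 0.16, 0.79, 6.7, 4.29101 μs; sum = 11.941 μs.
End-to-end = 19.8 μs.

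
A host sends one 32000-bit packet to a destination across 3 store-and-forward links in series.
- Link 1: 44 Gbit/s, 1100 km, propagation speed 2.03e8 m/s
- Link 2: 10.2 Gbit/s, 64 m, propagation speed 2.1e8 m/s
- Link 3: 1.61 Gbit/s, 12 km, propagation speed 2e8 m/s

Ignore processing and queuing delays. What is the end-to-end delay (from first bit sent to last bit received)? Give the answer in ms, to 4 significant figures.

5.503 ms

Transmission delays (L/R per hop): 0.000727273, 0.00313725, 0.0198758 ms; sum = 0.0237403 ms.
Propagation delays (d/s per hop): 5.41872, 0.000304762, 0.06 ms; sum = 5.47902 ms.
End-to-end = 5.503 ms.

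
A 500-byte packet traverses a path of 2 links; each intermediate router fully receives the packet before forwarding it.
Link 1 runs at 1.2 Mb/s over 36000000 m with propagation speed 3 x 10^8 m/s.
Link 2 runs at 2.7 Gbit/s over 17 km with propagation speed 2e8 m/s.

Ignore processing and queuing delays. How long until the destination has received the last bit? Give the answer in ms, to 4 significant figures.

123.4 ms

L = 500 × 8 = 4000 bits.
Transmission delays (L/R per hop): 3.33333, 0.00148148 ms; sum = 3.33481 ms.
Propagation delays (d/s per hop): 120, 0.085 ms; sum = 120.085 ms.
End-to-end = 123.4 ms.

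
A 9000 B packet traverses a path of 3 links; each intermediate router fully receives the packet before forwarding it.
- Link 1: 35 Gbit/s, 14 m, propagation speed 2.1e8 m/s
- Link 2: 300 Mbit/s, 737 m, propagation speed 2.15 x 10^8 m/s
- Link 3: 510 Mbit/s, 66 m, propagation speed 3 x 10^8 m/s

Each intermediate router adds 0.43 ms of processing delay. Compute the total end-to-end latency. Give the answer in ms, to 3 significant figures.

L = 9000 × 8 = 72000 bits.
Transmission delays (L/R per hop): 0.00205714, 0.24, 0.141176 ms; sum = 0.383234 ms.
Propagation delays (d/s per hop): 6.66667e-05, 0.00342791, 0.00022 ms; sum = 0.00371457 ms.
Processing at 2 router(s): 2 × 0.43 ms = 0.86 ms.
End-to-end = 1.25 ms.

1.25 ms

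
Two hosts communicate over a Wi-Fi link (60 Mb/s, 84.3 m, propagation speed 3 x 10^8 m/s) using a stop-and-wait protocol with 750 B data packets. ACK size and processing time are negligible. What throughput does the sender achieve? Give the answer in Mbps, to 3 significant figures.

t_tx = L/R = 6000/60000000 = 0.0001 s.
t_prop = 84.3/300000000 = 2.81e-07 s; RTT = 5.62e-07 s.
Cycle = t_tx + RTT = 0.000100562 s.
Throughput = L / cycle = 6000 / 0.000100562 = 59.7 Mbps.

59.7 Mbps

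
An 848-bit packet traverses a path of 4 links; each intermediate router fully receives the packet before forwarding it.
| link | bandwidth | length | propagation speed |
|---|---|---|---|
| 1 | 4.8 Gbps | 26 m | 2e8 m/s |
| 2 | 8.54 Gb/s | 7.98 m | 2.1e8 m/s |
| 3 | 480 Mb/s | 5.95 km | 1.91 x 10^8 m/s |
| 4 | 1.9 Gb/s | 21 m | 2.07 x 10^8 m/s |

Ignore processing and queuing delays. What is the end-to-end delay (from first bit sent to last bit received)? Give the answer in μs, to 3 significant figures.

33.9 μs

Transmission delays (L/R per hop): 0.176667, 0.0992974, 1.76667, 0.446316 μs; sum = 2.48895 μs.
Propagation delays (d/s per hop): 0.13, 0.038, 31.1518, 0.101449 μs; sum = 31.4213 μs.
End-to-end = 33.9 μs.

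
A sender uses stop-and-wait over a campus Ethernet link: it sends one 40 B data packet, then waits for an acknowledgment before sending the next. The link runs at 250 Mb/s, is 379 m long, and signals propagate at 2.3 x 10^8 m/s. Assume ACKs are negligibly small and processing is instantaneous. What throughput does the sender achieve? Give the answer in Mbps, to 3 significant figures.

69.9 Mbps

t_tx = L/R = 320/250000000 = 1.28e-06 s.
t_prop = 379/2.3e+08 = 1.64783e-06 s; RTT = 3.29565e-06 s.
Cycle = t_tx + RTT = 4.57565e-06 s.
Throughput = L / cycle = 320 / 4.57565e-06 = 69.9 Mbps.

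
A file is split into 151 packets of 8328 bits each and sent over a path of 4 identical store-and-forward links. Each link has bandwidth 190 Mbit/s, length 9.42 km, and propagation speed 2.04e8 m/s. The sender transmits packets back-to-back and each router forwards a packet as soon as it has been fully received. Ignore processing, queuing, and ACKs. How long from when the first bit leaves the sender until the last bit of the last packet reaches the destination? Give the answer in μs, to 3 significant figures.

Per-hop transmission t_tx = L/R = 8328/190000000 = 43.8316 μs.
Per-hop propagation t_prop = 9420/204000000 = 46.1765 μs.
Pipeline fill: first packet needs 4·t_tx to clear all hops; remaining 150 packets each add one t_tx.
Total = (4+151-1)·t_tx + 4·t_prop = 154·43.8316 + 4·46.1765 = 6930 μs.

6930 μs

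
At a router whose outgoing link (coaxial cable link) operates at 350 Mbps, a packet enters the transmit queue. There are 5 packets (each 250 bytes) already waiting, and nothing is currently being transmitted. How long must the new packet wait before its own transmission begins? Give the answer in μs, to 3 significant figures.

Each queued packet: L/R = 2000/350000000 = 5.71429 μs.
5 queued → 28.5714 μs.
Queuing delay = 28.6 μs.

28.6 μs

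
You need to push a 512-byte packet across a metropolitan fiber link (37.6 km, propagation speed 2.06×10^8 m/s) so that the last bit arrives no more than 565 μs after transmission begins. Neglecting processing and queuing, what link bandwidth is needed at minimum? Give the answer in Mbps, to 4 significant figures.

10.71 Mbps

L = 4096 bits.
Propagation delay = 37600 / 206000000 = 182.524 μs.
Transmission budget = 565 − 182.524 = 382.476 μs.
R ≥ L / t_tx = 4096 bits / 0.000382476 s = 10.71 Mbps.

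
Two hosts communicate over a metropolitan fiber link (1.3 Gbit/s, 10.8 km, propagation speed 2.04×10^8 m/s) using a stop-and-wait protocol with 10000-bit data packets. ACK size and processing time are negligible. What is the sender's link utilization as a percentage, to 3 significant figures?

6.77 %

t_tx = L/R = 10000/1300000000 = 7.69231e-06 s.
t_prop = 10800/204000000 = 5.29412e-05 s; RTT = 0.000105882 s.
Cycle = t_tx + RTT = 0.000113575 s.
Utilization = t_tx / cycle = 7.69231e-06/0.000113575 = 6.77 %.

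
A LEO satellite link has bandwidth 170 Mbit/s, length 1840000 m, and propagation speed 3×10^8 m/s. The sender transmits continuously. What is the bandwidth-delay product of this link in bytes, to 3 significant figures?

Propagation delay = 1840000 / 300000000 = 0.00613333 s.
BDP = R × t_prop = 170000000 × 0.00613333 = 1042670 bits.
In bytes: 1042670/8 = 130000 bytes.

130000 bytes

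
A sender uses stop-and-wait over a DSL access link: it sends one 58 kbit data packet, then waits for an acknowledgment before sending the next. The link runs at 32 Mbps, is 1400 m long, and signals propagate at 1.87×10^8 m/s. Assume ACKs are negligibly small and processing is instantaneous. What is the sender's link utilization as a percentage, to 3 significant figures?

t_tx = L/R = 58000/32000000 = 0.0018125 s.
t_prop = 1400/187000000 = 7.48663e-06 s; RTT = 1.49733e-05 s.
Cycle = t_tx + RTT = 0.00182747 s.
Utilization = t_tx / cycle = 0.0018125/0.00182747 = 99.2 %.

99.2 %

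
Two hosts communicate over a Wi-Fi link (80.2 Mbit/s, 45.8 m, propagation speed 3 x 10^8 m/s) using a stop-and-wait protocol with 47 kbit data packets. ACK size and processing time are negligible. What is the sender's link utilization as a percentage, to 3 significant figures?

99.9 %

t_tx = L/R = 47000/80200000 = 0.000586035 s.
t_prop = 45.8/300000000 = 1.52667e-07 s; RTT = 3.05333e-07 s.
Cycle = t_tx + RTT = 0.00058634 s.
Utilization = t_tx / cycle = 0.000586035/0.00058634 = 99.9 %.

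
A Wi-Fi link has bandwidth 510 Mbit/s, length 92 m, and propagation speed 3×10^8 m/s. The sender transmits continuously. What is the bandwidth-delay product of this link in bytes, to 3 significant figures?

Propagation delay = 92 / 300000000 = 3.06667e-07 s.
BDP = R × t_prop = 510000000 × 3.06667e-07 = 156.4 bits.
In bytes: 156.4/8 = 19.6 bytes.

19.6 bytes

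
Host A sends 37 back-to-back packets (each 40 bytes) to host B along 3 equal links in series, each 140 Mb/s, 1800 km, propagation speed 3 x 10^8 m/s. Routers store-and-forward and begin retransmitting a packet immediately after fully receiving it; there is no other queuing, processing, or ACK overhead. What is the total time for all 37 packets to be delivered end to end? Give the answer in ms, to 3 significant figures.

Per-hop transmission t_tx = L/R = 320/140000000 = 0.00228571 ms.
Per-hop propagation t_prop = 1800000/300000000 = 6 ms.
Pipeline fill: first packet needs 3·t_tx to clear all hops; remaining 36 packets each add one t_tx.
Total = (3+37-1)·t_tx + 3·t_prop = 39·0.00228571 + 3·6 = 18.1 ms.

18.1 ms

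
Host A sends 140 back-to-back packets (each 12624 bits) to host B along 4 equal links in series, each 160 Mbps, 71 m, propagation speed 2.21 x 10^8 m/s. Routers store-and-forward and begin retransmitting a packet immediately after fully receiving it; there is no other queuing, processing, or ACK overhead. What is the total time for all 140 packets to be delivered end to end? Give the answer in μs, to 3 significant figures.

Per-hop transmission t_tx = L/R = 12624/160000000 = 78.9 μs.
Per-hop propagation t_prop = 71/221000000 = 0.321267 μs.
Pipeline fill: first packet needs 4·t_tx to clear all hops; remaining 139 packets each add one t_tx.
Total = (4+140-1)·t_tx + 4·t_prop = 143·78.9 + 4·0.321267 = 11300 μs.

11300 μs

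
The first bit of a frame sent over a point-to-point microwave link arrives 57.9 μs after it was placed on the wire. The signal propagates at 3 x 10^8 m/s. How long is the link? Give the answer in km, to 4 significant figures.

17.37 km

d = s × t_prop = 300000000 × 5.79e-05 = 17.37 km.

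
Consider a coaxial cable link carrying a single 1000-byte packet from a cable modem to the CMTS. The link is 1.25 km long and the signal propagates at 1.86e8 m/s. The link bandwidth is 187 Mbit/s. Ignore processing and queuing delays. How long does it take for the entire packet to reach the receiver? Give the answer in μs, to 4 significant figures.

L = 1000 × 8 = 8000 bits.
Transmission delay = L/R = 8000 / 187000000 = 42.7807 μs.
Propagation delay = d/s = 1250 m / 186000000 m/s = 6.72043 μs.
Total = 49.50 μs.

49.50 μs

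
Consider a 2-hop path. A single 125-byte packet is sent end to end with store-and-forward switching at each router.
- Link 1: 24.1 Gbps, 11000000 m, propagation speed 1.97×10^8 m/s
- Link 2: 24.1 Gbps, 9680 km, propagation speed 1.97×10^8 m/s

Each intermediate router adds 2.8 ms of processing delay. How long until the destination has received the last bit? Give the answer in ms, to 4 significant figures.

L = 125 × 8 = 1000 bits.
Transmission delay per hop = L/R = 1000/24100000000 = 4.14938e-05 ms; 2 hops → 8.29876e-05 ms.
Propagation delays (d/s per hop): 55.8376, 49.1371 ms; sum = 104.975 ms.
Processing at 1 router(s): 1 × 2.8 ms = 2.8 ms.
End-to-end = 107.8 ms.

107.8 ms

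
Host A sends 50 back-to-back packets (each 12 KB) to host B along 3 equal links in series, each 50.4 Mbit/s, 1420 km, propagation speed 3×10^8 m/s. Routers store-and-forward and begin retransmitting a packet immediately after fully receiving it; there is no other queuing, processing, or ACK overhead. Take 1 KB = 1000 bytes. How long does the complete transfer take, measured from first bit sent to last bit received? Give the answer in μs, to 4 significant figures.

113200 μs

Per-hop transmission t_tx = L/R = 96000/50400000 = 1904.76 μs.
Per-hop propagation t_prop = 1420000/300000000 = 4733.33 μs.
Pipeline fill: first packet needs 3·t_tx to clear all hops; remaining 49 packets each add one t_tx.
Total = (3+50-1)·t_tx + 3·t_prop = 52·1904.76 + 3·4733.33 = 113200 μs.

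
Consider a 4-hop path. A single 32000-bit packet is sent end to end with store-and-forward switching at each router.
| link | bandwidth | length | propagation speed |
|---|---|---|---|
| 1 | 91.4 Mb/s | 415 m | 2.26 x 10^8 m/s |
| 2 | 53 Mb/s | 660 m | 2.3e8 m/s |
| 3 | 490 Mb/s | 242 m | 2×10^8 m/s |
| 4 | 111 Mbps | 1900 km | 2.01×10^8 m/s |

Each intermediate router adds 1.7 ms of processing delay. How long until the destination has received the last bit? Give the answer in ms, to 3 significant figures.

15.9 ms

Transmission delays (L/R per hop): 0.350109, 0.603774, 0.0653061, 0.288288 ms; sum = 1.30748 ms.
Propagation delays (d/s per hop): 0.00183628, 0.00286957, 0.00121, 9.45274 ms; sum = 9.45865 ms.
Processing at 3 router(s): 3 × 1.7 ms = 5.1 ms.
End-to-end = 15.9 ms.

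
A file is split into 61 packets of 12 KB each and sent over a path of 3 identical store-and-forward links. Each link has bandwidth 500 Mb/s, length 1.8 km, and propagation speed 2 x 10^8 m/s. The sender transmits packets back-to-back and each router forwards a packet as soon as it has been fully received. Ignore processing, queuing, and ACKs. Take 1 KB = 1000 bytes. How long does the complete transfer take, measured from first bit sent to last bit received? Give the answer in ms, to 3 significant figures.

Per-hop transmission t_tx = L/R = 96000/500000000 = 0.192 ms.
Per-hop propagation t_prop = 1800/200000000 = 0.009 ms.
Pipeline fill: first packet needs 3·t_tx to clear all hops; remaining 60 packets each add one t_tx.
Total = (3+61-1)·t_tx + 3·t_prop = 63·0.192 + 3·0.009 = 12.1 ms.

12.1 ms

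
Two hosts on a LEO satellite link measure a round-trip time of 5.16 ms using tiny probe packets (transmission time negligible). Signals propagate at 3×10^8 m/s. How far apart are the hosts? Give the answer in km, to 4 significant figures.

774.0 km

One-way propagation = RTT/2 = 2.58 ms.
d = s × t = 300000000 × 0.00258 = 774.0 km.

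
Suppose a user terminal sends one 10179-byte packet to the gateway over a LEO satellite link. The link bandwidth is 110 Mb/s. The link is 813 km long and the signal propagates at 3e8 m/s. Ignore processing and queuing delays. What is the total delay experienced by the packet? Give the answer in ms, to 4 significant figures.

L = 10179 × 8 = 81432 bits.
Transmission delay = L/R = 81432 / 110000000 = 0.740291 ms.
Propagation delay = d/s = 813000 m / 300000000 m/s = 2.71 ms.
Total = 3.450 ms.

3.450 ms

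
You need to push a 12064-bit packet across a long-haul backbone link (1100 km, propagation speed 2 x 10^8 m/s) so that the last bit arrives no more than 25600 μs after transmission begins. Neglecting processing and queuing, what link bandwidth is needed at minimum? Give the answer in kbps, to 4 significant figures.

600.2 kbps

Propagation delay = 1100000 / 200000000 = 5500 μs.
Transmission budget = 25600 − 5500 = 20100 μs.
R ≥ L / t_tx = 12064 bits / 0.0201 s = 600.2 kbps.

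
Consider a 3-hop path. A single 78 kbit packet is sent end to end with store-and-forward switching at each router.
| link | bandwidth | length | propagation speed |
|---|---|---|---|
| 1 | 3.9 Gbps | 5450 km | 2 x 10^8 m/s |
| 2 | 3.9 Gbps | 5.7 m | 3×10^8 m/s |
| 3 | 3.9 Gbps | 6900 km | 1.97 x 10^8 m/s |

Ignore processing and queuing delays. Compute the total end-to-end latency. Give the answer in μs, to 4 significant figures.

62340 μs

L = 78000 bits.
Transmission delay per hop = L/R = 78000/3900000000 = 20 μs; 3 hops → 60 μs.
Propagation delays (d/s per hop): 27250, 0.019, 35025.4 μs; sum = 62275.4 μs.
End-to-end = 62340 μs.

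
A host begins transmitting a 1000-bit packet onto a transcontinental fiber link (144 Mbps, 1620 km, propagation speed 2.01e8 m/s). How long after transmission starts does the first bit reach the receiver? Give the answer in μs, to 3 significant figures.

8060 μs

First bit experiences only propagation delay: d/s = 1620000/2.01e+08 = 8060 μs.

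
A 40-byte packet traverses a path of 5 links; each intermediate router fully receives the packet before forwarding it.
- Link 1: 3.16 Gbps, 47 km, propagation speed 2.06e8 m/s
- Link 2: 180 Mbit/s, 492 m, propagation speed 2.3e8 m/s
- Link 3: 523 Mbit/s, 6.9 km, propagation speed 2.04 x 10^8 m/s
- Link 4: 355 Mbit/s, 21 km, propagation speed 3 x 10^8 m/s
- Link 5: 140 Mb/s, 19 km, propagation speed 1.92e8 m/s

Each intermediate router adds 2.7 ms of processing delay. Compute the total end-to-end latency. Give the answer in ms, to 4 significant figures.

L = 40 × 8 = 320 bits.
Transmission delays (L/R per hop): 0.000101266, 0.00177778, 0.000611855, 0.000901408, 0.00228571 ms; sum = 0.00567802 ms.
Propagation delays (d/s per hop): 0.228155, 0.00213913, 0.0338235, 0.07, 0.0989583 ms; sum = 0.433076 ms.
Processing at 4 router(s): 4 × 2.7 ms = 10.8 ms.
End-to-end = 11.24 ms.

11.24 ms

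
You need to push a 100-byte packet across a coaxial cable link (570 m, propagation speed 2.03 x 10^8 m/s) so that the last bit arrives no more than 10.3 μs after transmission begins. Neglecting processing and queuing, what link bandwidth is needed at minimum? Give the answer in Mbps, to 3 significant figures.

107 Mbps

L = 800 bits.
Propagation delay = 570 / 2.03e+08 = 2.80788 μs.
Transmission budget = 10.3 − 2.80788 = 7.49212 μs.
R ≥ L / t_tx = 800 bits / 7.49212e-06 s = 107 Mbps.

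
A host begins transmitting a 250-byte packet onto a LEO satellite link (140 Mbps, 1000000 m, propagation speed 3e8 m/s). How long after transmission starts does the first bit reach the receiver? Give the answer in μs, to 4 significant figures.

First bit experiences only propagation delay: d/s = 1000000/300000000 = 3333 μs.

3333 μs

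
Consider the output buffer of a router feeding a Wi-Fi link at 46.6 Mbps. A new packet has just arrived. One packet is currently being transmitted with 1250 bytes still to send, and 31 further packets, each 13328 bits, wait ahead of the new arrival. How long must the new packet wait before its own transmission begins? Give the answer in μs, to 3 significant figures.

Each queued packet: L/R = 13328/46600000 = 286.009 μs.
31 queued → 8866.27 μs.
Plus remaining 10000 bits of current packet: 214.592 μs.
Queuing delay = 9080 μs.

9080 μs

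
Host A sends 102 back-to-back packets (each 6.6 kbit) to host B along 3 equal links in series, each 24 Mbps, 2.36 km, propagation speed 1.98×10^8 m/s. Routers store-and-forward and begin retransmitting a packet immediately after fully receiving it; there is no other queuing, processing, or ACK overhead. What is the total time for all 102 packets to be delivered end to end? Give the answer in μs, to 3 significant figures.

28600 μs

Per-hop transmission t_tx = L/R = 6600/24000000 = 275 μs.
Per-hop propagation t_prop = 2360/198000000 = 11.9192 μs.
Pipeline fill: first packet needs 3·t_tx to clear all hops; remaining 101 packets each add one t_tx.
Total = (3+102-1)·t_tx + 3·t_prop = 104·275 + 3·11.9192 = 28600 μs.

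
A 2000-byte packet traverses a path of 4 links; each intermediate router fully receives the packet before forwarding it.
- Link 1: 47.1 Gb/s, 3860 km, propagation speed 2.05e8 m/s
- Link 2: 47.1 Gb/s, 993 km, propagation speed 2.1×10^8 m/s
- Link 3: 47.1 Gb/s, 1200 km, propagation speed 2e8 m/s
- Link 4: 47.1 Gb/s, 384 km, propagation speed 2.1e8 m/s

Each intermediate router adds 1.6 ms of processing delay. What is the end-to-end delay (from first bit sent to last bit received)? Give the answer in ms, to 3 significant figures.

L = 2000 × 8 = 16000 bits.
Transmission delay per hop = L/R = 16000/47100000000 = 0.000339703 ms; 4 hops → 0.00135881 ms.
Propagation delays (d/s per hop): 18.8293, 4.72857, 6, 1.82857 ms; sum = 31.3864 ms.
Processing at 3 router(s): 3 × 1.6 ms = 4.8 ms.
End-to-end = 36.2 ms.

36.2 ms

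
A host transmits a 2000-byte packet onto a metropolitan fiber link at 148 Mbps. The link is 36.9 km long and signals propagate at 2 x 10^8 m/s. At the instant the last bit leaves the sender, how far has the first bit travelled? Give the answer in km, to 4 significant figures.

21.62 km

t_tx = L/R = 16000/148000000 = 0.000108108 s.
Distance = s × t_tx = 200000000 × 0.000108108 = 21.62 km.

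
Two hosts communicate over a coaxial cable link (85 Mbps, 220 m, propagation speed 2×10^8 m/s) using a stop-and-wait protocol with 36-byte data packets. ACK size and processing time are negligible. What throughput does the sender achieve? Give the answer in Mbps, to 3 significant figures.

t_tx = L/R = 288/85000000 = 3.38824e-06 s.
t_prop = 220/200000000 = 1.1e-06 s; RTT = 2.2e-06 s.
Cycle = t_tx + RTT = 5.58824e-06 s.
Throughput = L / cycle = 288 / 5.58824e-06 = 51.5 Mbps.

51.5 Mbps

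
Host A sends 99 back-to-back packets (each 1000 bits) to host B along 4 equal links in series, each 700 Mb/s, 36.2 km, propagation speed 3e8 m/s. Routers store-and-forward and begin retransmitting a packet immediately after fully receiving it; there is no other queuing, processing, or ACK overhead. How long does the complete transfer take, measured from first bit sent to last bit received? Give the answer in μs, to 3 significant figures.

Per-hop transmission t_tx = L/R = 1000/700000000 = 1.42857 μs.
Per-hop propagation t_prop = 36200/300000000 = 120.667 μs.
Pipeline fill: first packet needs 4·t_tx to clear all hops; remaining 98 packets each add one t_tx.
Total = (4+99-1)·t_tx + 4·t_prop = 102·1.42857 + 4·120.667 = 628 μs.

628 μs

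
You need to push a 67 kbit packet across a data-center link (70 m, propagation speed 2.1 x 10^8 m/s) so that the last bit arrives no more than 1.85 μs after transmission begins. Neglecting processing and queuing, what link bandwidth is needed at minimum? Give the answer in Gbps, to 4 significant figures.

Propagation delay = 70 / 210000000 = 0.333333 μs.
Transmission budget = 1.85 − 0.333333 = 1.51667 μs.
R ≥ L / t_tx = 67000 bits / 1.51667e-06 s = 44.18 Gbps.

44.18 Gbps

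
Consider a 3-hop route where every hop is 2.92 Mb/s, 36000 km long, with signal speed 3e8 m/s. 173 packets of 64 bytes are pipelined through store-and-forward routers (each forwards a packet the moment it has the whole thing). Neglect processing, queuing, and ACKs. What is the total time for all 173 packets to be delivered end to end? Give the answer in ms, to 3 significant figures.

391 ms

Per-hop transmission t_tx = L/R = 512/2920000 = 0.175342 ms.
Per-hop propagation t_prop = 36000000/300000000 = 120 ms.
Pipeline fill: first packet needs 3·t_tx to clear all hops; remaining 172 packets each add one t_tx.
Total = (3+173-1)·t_tx + 3·t_prop = 175·0.175342 + 3·120 = 391 ms.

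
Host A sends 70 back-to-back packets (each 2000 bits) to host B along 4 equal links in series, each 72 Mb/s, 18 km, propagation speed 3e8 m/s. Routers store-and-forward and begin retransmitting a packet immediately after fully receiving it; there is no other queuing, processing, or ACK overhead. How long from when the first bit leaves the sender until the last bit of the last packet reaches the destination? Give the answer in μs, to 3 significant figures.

2270 μs

Per-hop transmission t_tx = L/R = 2000/72000000 = 27.7778 μs.
Per-hop propagation t_prop = 18000/300000000 = 60 μs.
Pipeline fill: first packet needs 4·t_tx to clear all hops; remaining 69 packets each add one t_tx.
Total = (4+70-1)·t_tx + 4·t_prop = 73·27.7778 + 4·60 = 2270 μs.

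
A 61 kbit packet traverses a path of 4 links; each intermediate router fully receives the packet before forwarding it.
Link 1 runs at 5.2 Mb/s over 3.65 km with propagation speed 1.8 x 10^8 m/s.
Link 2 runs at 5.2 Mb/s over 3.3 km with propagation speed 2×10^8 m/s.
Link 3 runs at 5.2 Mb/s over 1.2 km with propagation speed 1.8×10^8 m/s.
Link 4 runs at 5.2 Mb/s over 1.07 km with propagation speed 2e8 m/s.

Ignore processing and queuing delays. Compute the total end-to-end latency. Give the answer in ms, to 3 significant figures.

L = 61000 bits.
Transmission delay per hop = L/R = 61000/5200000 = 11.7308 ms; 4 hops → 46.9231 ms.
Propagation delays (d/s per hop): 0.0202778, 0.0165, 0.00666667, 0.00535 ms; sum = 0.0487944 ms.
End-to-end = 47.0 ms.

47.0 ms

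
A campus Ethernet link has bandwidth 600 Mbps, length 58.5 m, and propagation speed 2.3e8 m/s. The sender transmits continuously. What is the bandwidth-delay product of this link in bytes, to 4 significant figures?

Propagation delay = 58.5 / 2.3e+08 = 2.54348e-07 s.
BDP = R × t_prop = 600000000 × 2.54348e-07 = 152.609 bits.
In bytes: 152.609/8 = 19.08 bytes.

19.08 bytes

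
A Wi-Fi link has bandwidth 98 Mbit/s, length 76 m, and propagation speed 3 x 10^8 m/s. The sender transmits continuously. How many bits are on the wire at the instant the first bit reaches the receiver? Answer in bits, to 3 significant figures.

Propagation delay = 76 / 300000000 = 2.53333e-07 s.
BDP = R × t_prop = 98000000 × 2.53333e-07 = 24.8267 bits.

24.8 bits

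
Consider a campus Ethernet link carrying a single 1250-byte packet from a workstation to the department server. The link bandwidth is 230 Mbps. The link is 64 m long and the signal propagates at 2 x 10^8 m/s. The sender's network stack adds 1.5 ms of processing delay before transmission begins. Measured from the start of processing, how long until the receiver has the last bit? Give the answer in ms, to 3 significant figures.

1.54 ms

L = 1250 × 8 = 10000 bits.
Transmission delay = L/R = 10000 / 230000000 = 0.0434783 ms.
Propagation delay = d/s = 64 m / 200000000 m/s = 0.00032 ms.
Plus processing delay 1.5 ms = 1.5 ms.
Total = 1.54 ms.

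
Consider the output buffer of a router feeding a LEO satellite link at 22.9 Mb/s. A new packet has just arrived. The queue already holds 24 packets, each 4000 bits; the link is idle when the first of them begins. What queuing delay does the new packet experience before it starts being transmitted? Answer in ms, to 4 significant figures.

Each queued packet: L/R = 4000/22900000 = 0.174672 ms.
24 queued → 4.19214 ms.
Queuing delay = 4.192 ms.

4.192 ms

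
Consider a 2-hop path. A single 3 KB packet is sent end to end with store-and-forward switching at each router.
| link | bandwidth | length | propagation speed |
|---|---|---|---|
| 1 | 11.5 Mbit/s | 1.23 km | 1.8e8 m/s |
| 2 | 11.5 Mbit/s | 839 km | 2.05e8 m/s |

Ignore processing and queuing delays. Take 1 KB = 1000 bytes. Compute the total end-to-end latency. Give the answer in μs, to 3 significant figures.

L = 24000 bits.
Transmission delay per hop = L/R = 24000/11500000 = 2086.96 μs; 2 hops → 4173.91 μs.
Propagation delays (d/s per hop): 6.83333, 4092.68 μs; sum = 4099.52 μs.
End-to-end = 8270 μs.

8270 μs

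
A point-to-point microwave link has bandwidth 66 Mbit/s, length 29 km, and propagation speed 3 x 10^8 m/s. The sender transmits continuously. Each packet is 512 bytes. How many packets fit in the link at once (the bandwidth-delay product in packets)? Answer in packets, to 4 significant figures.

1.558 packets

Propagation delay = 29000 / 300000000 = 9.66667e-05 s.
BDP = R × t_prop = 66000000 × 9.66667e-05 = 6380 bits.
In packets of 4096 bits: 1.558 packets.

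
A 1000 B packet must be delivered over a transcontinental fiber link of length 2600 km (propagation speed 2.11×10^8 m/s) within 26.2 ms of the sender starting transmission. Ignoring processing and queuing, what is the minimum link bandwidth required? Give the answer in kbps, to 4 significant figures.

576.5 kbps

L = 8000 bits.
Propagation delay = 2600000 / 211000000 = 12.3223 ms.
Transmission budget = 26.2 − 12.3223 = 13.8777 ms.
R ≥ L / t_tx = 8000 bits / 0.0138777 s = 576.5 kbps.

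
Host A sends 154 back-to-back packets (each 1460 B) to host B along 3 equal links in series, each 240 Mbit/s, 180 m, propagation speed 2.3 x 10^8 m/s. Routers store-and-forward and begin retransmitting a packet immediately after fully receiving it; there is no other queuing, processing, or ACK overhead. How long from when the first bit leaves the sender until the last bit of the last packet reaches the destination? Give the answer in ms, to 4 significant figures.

7.594 ms

Per-hop transmission t_tx = L/R = 11680/240000000 = 0.0486667 ms.
Per-hop propagation t_prop = 180/2.3e+08 = 0.000782609 ms.
Pipeline fill: first packet needs 3·t_tx to clear all hops; remaining 153 packets each add one t_tx.
Total = (3+154-1)·t_tx + 3·t_prop = 156·0.0486667 + 3·0.000782609 = 7.594 ms.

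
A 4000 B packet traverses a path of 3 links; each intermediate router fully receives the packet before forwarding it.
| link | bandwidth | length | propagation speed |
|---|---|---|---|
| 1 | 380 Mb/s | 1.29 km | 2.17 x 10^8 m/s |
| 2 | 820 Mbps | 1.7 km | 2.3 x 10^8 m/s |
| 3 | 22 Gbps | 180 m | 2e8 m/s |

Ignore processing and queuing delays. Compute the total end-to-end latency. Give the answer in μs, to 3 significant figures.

139 μs

L = 4000 × 8 = 32000 bits.
Transmission delays (L/R per hop): 84.2105, 39.0244, 1.45455 μs; sum = 124.689 μs.
Propagation delays (d/s per hop): 5.9447, 7.3913, 0.9 μs; sum = 14.236 μs.
End-to-end = 139 μs.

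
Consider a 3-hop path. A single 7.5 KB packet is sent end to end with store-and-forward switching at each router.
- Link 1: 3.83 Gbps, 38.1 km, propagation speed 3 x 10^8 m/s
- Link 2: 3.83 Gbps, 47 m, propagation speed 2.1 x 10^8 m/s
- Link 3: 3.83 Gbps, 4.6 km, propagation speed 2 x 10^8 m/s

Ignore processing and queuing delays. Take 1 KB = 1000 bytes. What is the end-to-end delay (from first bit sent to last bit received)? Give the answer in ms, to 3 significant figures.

0.197 ms

L = 60000 bits.
Transmission delay per hop = L/R = 60000/3830000000 = 0.0156658 ms; 3 hops → 0.0469974 ms.
Propagation delays (d/s per hop): 0.127, 0.00022381, 0.023 ms; sum = 0.150224 ms.
End-to-end = 0.197 ms.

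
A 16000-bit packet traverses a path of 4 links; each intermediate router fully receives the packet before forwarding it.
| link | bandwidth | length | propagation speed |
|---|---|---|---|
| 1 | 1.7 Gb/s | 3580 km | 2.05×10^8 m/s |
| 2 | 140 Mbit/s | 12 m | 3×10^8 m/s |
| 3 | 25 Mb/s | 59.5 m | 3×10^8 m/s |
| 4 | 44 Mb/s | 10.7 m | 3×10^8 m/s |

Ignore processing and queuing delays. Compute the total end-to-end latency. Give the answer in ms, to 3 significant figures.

18.6 ms

Transmission delays (L/R per hop): 0.00941176, 0.114286, 0.64, 0.363636 ms; sum = 1.12733 ms.
Propagation delays (d/s per hop): 17.4634, 4e-05, 0.000198333, 3.56667e-05 ms; sum = 17.4637 ms.
End-to-end = 18.6 ms.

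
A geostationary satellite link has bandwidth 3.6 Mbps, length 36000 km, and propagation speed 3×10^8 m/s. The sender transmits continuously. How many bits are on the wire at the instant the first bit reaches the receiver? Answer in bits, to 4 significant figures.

Propagation delay = 36000000 / 300000000 = 0.12 s.
BDP = R × t_prop = 3600000 × 0.12 = 432000 bits.

432000 bits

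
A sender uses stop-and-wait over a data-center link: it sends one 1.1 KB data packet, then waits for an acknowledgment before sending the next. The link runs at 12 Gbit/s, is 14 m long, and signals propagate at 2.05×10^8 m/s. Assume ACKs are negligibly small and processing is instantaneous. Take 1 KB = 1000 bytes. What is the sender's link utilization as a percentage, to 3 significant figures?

t_tx = L/R = 8800/12000000000 = 7.33333e-07 s.
t_prop = 14/2.05e+08 = 6.82927e-08 s; RTT = 1.36585e-07 s.
Cycle = t_tx + RTT = 8.69919e-07 s.
Utilization = t_tx / cycle = 7.33333e-07/8.69919e-07 = 84.3 %.

84.3 %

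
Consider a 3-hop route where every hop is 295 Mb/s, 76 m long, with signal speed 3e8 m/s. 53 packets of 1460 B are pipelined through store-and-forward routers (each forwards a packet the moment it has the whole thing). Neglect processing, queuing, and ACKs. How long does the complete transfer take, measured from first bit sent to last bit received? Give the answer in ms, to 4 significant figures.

Per-hop transmission t_tx = L/R = 11680/295000000 = 0.0395932 ms.
Per-hop propagation t_prop = 76/300000000 = 0.000253333 ms.
Pipeline fill: first packet needs 3·t_tx to clear all hops; remaining 52 packets each add one t_tx.
Total = (3+53-1)·t_tx + 3·t_prop = 55·0.0395932 + 3·0.000253333 = 2.178 ms.

2.178 ms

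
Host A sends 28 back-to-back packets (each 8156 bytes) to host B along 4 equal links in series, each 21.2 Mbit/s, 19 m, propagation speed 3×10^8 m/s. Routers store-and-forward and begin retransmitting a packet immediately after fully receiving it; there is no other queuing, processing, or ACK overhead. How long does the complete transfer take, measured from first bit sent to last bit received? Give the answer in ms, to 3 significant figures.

95.4 ms

Per-hop transmission t_tx = L/R = 65248/21200000 = 3.07774 ms.
Per-hop propagation t_prop = 19/300000000 = 6.33333e-05 ms.
Pipeline fill: first packet needs 4·t_tx to clear all hops; remaining 27 packets each add one t_tx.
Total = (4+28-1)·t_tx + 4·t_prop = 31·3.07774 + 4·6.33333e-05 = 95.4 ms.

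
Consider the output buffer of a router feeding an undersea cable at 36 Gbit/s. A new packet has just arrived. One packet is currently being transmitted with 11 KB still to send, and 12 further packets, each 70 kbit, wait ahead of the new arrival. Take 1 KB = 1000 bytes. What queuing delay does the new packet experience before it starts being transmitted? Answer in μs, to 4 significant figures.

25.78 μs

Each queued packet: L/R = 70000/36000000000 = 1.94444 μs.
12 queued → 23.3333 μs.
Plus remaining 88000 bits of current packet: 2.44444 μs.
Queuing delay = 25.78 μs.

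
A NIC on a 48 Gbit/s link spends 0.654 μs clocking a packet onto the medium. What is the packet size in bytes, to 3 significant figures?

L = R × t_tx = 48000000000 b/s × 6.54e-07 s = 31392 bits.
In bytes: 31392 / 8 = 3920 bytes.

3920 bytes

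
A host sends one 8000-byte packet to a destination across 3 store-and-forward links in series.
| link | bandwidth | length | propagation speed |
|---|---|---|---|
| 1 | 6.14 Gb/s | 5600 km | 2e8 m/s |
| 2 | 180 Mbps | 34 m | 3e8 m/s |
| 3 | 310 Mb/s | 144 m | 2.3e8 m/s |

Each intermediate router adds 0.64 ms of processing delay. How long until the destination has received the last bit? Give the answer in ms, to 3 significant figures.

L = 8000 × 8 = 64000 bits.
Transmission delays (L/R per hop): 0.0104235, 0.355556, 0.206452 ms; sum = 0.572431 ms.
Propagation delays (d/s per hop): 28, 0.000113333, 0.000626087 ms; sum = 28.0007 ms.
Processing at 2 router(s): 2 × 0.64 ms = 1.28 ms.
End-to-end = 29.9 ms.

29.9 ms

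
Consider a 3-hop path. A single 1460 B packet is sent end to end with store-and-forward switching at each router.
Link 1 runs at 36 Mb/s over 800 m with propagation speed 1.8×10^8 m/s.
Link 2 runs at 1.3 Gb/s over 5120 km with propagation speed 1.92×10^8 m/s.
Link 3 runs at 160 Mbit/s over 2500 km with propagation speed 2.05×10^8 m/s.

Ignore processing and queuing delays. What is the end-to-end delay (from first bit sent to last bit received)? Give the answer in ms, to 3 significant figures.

39.3 ms

L = 1460 × 8 = 11680 bits.
Transmission delays (L/R per hop): 0.324444, 0.00898462, 0.073 ms; sum = 0.406429 ms.
Propagation delays (d/s per hop): 0.00444444, 26.6667, 12.1951 ms; sum = 38.8662 ms.
End-to-end = 39.3 ms.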